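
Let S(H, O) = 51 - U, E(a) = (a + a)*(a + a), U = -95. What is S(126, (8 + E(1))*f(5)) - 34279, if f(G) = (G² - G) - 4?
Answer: -34133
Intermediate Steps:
f(G) = -4 + G² - G
E(a) = 4*a² (E(a) = (2*a)*(2*a) = 4*a²)
S(H, O) = 146 (S(H, O) = 51 - 1*(-95) = 51 + 95 = 146)
S(126, (8 + E(1))*f(5)) - 34279 = 146 - 34279 = -34133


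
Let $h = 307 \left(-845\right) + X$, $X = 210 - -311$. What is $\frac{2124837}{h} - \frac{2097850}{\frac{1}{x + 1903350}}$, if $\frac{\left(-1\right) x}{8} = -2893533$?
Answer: $- \frac{1511783564814739493}{28766} \approx -5.2554 \cdot 10^{13}$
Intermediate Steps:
$x = 23148264$ ($x = \left(-8\right) \left(-2893533\right) = 23148264$)
$X = 521$ ($X = 210 + 311 = 521$)
$h = -258894$ ($h = 307 \left(-845\right) + 521 = -259415 + 521 = -258894$)
$\frac{2124837}{h} - \frac{2097850}{\frac{1}{x + 1903350}} = \frac{2124837}{-258894} - \frac{2097850}{\frac{1}{23148264 + 1903350}} = 2124837 \left(- \frac{1}{258894}\right) - \frac{2097850}{\frac{1}{25051614}} = - \frac{236093}{28766} - 2097850 \frac{1}{\frac{1}{25051614}} = - \frac{236093}{28766} - 52554528429900 = - \frac{1511783564814739493}{28766}$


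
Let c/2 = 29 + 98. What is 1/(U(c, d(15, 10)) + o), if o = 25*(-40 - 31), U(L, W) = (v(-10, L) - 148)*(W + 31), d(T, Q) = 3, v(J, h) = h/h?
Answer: -1/6773 ≈ -0.00014765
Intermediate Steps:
v(J, h) = 1
c = 254 (c = 2*(29 + 98) = 2*127 = 254)
U(L, W) = -4557 - 147*W (U(L, W) = (1 - 148)*(W + 31) = -147*(31 + W) = -4557 - 147*W)
o = -1775 (o = 25*(-71) = -1775)
1/(U(c, d(15, 10)) + o) = 1/((-4557 - 147*3) - 1775) = 1/((-4557 - 441) - 1775) = 1/(-4998 - 1775) = 1/(-6773) = -1/6773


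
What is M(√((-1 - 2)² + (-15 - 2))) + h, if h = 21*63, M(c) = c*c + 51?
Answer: 1366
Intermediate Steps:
M(c) = 51 + c² (M(c) = c² + 51 = 51 + c²)
h = 1323
M(√((-1 - 2)² + (-15 - 2))) + h = (51 + (√((-1 - 2)² + (-15 - 2)))²) + 1323 = (51 + (√((-3)² - 17))²) + 1323 = (51 + (√(9 - 17))²) + 1323 = (51 + (√(-8))²) + 1323 = (51 + (2*I*√2)²) + 1323 = (51 - 8) + 1323 = 43 + 1323 = 1366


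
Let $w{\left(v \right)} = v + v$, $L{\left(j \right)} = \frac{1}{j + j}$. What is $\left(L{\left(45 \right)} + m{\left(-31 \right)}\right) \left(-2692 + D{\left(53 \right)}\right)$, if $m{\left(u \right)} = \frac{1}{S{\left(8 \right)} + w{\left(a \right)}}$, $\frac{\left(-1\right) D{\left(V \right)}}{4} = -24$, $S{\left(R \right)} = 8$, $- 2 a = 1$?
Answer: $- \frac{125906}{315} \approx -399.7$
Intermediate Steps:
$a = - \frac{1}{2}$ ($a = \left(- \frac{1}{2}\right) 1 = - \frac{1}{2} \approx -0.5$)
$D{\left(V \right)} = 96$ ($D{\left(V \right)} = \left(-4\right) \left(-24\right) = 96$)
$L{\left(j \right)} = \frac{1}{2 j}$
$w{\left(v \right)} = 2 v$
$m{\left(u \right)} = \frac{1}{7}$ ($m{\left(u \right)} = \frac{1}{8 + 2 \left(- \frac{1}{2}\right)} = \frac{1}{8 - 1} = \frac{1}{7}$)
$\left(L{\left(45 \right)} + m{\left(-31 \right)}\right) \left(-2692 + D{\left(53 \right)}\right) = \left(\frac{1}{2 \cdot 45} + \frac{1}{7}\right) \left(-2692 + 96\right) = \left(\frac{1}{2} \cdot \frac{1}{45} + \frac{1}{7}\right) \left(-2596\right) = \left(\frac{1}{90} + \frac{1}{7}\right) \left(-2596\right) = \frac{97}{630} \left(-2596\right) = - \frac{125906}{315}$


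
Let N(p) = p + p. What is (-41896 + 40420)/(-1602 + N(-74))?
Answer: 738/875 ≈ 0.84343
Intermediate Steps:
N(p) = 2*p
(-41896 + 40420)/(-1602 + N(-74)) = (-41896 + 40420)/(-1602 + 2*(-74)) = -1476/(-1602 - 148) = -1476/(-1750) = -1476*(-1/1750) = 738/875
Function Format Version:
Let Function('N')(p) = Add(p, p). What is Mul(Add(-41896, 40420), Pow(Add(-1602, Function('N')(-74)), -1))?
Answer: Rational(738, 875) ≈ 0.84343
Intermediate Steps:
Function('N')(p) = Mul(2, p)
Mul(Add(-41896, 40420), Pow(Add(-1602, Function('N')(-74)), -1)) = Mul(Add(-41896, 40420), Pow(Add(-1602, Mul(2, -74)), -1)) = Mul(-1476, Pow(Add(-1602, -148), -1)) = Mul(-1476, Pow(-1750, -1)) = Mul(-1476, Rational(-1, 1750)) = Rational(738, 875)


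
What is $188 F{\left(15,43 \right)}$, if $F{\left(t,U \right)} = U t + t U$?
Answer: $242520$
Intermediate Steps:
$F{\left(t,U \right)} = 2 U t$ ($F{\left(t,U \right)} = U t + U t = 2 U t$)
$188 F{\left(15,43 \right)} = 188 \cdot 2 \cdot 43 \cdot 15 = 188 \cdot 1290 = 242520$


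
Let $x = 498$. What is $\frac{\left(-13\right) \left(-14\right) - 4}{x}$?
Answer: $\frac{89}{249} \approx 0.35743$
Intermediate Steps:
$\frac{\left(-13\right) \left(-14\right) - 4}{x} = \frac{\left(-13\right) \left(-14\right) - 4}{498} = \left(182 - 4\right) \frac{1}{498} = 178 \cdot \frac{1}{498} = \frac{89}{249}$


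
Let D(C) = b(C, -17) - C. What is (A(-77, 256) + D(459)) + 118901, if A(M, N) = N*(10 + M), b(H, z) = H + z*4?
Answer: 101681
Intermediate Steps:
b(H, z) = H + 4*z
D(C) = -68 (D(C) = (C + 4*(-17)) - C = (C - 68) - C = (-68 + C) - C = -68)
(A(-77, 256) + D(459)) + 118901 = (256*(10 - 77) - 68) + 118901 = (256*(-67) - 68) + 118901 = (-17152 - 68) + 118901 = -17220 + 118901 = 101681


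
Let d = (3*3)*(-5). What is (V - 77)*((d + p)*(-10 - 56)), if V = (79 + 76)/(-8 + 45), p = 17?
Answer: -4978512/37 ≈ -1.3455e+5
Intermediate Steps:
d = -45 (d = 9*(-5) = -45)
V = 155/37 ≈ 4.1892
(V - 77)*((d + p)*(-10 - 56)) = (155/37 - 77)*((-45 + 17)*(-10 - 56)) = -(-75432)*(-66)/37 = -2694/37*1848 = -4978512/37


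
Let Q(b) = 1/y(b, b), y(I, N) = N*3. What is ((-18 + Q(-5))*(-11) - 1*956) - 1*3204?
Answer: -59419/15 ≈ -3961.3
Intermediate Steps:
y(I, N) = 3*N
Q(b) = 1/(3*b)
((-18 + Q(-5))*(-11) - 1*956) - 1*3204 = ((-18 + (1/3)/(-5))*(-11) - 1*956) - 1*3204 = ((-18 + (1/3)*(-1/5))*(-11) - 956) - 3204 = ((-18 - 1/15)*(-11) - 956) - 3204 = (-271/15*(-11) - 956) - 3204 = (2981/15 - 956) - 3204 = -11359/15 - 3204 = -59419/15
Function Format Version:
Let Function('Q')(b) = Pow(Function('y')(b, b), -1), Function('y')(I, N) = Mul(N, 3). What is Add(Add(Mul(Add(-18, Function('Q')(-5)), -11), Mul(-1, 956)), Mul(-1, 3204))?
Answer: Rational(-59419, 15) ≈ -3961.3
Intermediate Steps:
Function('y')(I, N) = Mul(3, N)
Function('Q')(b) = Mul(Rational(1, 3), Pow(b, -1)) (Function('Q')(b) = Pow(Mul(3, b), -1) = Mul(Rational(1, 3), Pow(b, -1)))
Add(Add(Mul(Add(-18, Function('Q')(-5)), -11), Mul(-1, 956)), Mul(-1, 3204)) = Add(Add(Mul(Add(-18, Mul(Rational(1, 3), Pow(-5, -1))), -11), Mul(-1, 956)), Mul(-1, 3204)) = Add(Add(Mul(Add(-18, Mul(Rational(1, 3), Rational(-1, 5))), -11), -956), -3204) = Add(Add(Mul(Add(-18, Rational(-1, 15)), -11), -956), -3204) = Add(Add(Mul(Rational(-271, 15), -11), -956), -3204) = Add(Add(Rational(2981, 15), -956), -3204) = Add(Rational(-11359, 15), -3204) = Rational(-59419, 15)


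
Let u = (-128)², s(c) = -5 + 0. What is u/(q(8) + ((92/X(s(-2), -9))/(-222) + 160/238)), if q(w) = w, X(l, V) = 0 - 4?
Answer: 432832512/231841 ≈ 1866.9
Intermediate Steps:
s(c) = -5
X(l, V) = -4
u = 16384
u/(q(8) + ((92/X(s(-2), -9))/(-222) + 160/238)) = 16384/(8 + ((92/(-4))/(-222) + 160/238)) = 16384/(8 + ((92*(-¼))*(-1/222) + 160*(1/238))) = 16384/(8 + (-23*(-1/222) + 80/119)) = 16384/(8 + (23/222 + 80/119)) = 16384/(8 + 20497/26418) = 16384/(231841/26418) = (26418/231841)*16384 = 432832512/231841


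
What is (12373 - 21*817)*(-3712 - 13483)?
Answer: 82260880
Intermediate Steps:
(12373 - 21*817)*(-3712 - 13483) = (12373 - 17157)*(-17195) = -4784*(-17195) = 82260880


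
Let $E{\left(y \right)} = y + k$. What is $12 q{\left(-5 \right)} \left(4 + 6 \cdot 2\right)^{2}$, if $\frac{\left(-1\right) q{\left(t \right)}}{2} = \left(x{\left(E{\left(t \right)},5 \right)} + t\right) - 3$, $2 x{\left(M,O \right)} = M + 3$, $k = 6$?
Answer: $36864$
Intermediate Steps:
$E{\left(y \right)} = 6 + y$ ($E{\left(y \right)} = y + 6 = 6 + y$)
$x{\left(M,O \right)} = \frac{3}{2} + \frac{M}{2}$ ($x{\left(M,O \right)} = \frac{M + 3}{2} = \frac{3 + M}{2} = \frac{3}{2} + \frac{M}{2}$)
$q{\left(t \right)} = -3 - 3 t$ ($q{\left(t \right)} = - 2 \left(\left(\left(\frac{3}{2} + \frac{6 + t}{2}\right) + t\right) - 3\right) = - 2 \left(\left(\left(\frac{3}{2} + \left(3 + \frac{t}{2}\right)\right) + t\right) - 3\right) = - 2 \left(\left(\left(\frac{9}{2} + \frac{t}{2}\right) + t\right) - 3\right) = - 2 \left(\left(\frac{9}{2} + \frac{3 t}{2}\right) - 3\right) = - 2 \left(\frac{3}{2} + \frac{3 t}{2}\right) = -3 - 3 t$)
$12 q{\left(-5 \right)} \left(4 + 6 \cdot 2\right)^{2} = 12 \left(-3 - -15\right) \left(4 + 6 \cdot 2\right)^{2} = 12 \left(-3 + 15\right) \left(4 + 12\right)^{2} = 12 \cdot 12 \cdot 16^{2} = 144 \cdot 256 = 36864$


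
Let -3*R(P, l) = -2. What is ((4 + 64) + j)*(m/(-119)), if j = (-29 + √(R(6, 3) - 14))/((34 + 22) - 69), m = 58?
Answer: -52954/1547 + 116*I*√30/4641 ≈ -34.23 + 0.1369*I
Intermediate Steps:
R(P, l) = ⅔ (R(P, l) = -⅓*(-2) = ⅔)
j = 29/13 - 2*I*√30/39 (j = (-29 + √(⅔ - 14))/((34 + 22) - 69) = (-29 + √(-40/3))/(56 - 69) = (-29 + 2*I*√30/3)/(-13) = (-29 + 2*I*√30/3)*(-1/13) = 29/13 - 2*I*√30/39 ≈ 2.2308 - 0.28088*I)
((4 + 64) + j)*(m/(-119)) = ((4 + 64) + (29/13 - 2*I*√30/39))*(58/(-119)) = (68 + (29/13 - 2*I*√30/39))*(58*(-1/119)) = (913/13 - 2*I*√30/39)*(-58/119) = -52954/1547 + 116*I*√30/4641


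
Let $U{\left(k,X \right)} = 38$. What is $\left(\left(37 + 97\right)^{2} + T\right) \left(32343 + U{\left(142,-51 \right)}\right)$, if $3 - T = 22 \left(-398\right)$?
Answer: $865058415$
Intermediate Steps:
$T = 8759$ ($T = 3 - 22 \left(-398\right) = 3 - -8756 = 3 + 8756 = 8759$)
$\left(\left(37 + 97\right)^{2} + T\right) \left(32343 + U{\left(142,-51 \right)}\right) = \left(\left(37 + 97\right)^{2} + 8759\right) \left(32343 + 38\right) = \left(134^{2} + 8759\right) 32381 = \left(17956 + 8759\right) 32381 = 26715 \cdot 32381 = 865058415$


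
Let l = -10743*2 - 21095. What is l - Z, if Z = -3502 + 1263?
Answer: -40342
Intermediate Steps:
Z = -2239
l = -42581 (l = -21486 - 21095 = -42581)
l - Z = -42581 - 1*(-2239) = -42581 + 2239 = -40342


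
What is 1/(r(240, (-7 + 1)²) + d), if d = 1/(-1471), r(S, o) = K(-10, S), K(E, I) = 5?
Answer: 1471/7354 ≈ 0.20003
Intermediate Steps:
r(S, o) = 5
d = -1/1471 ≈ -0.00067981
1/(r(240, (-7 + 1)²) + d) = 1/(5 - 1/1471) = 1/(7354/1471) = 1471/7354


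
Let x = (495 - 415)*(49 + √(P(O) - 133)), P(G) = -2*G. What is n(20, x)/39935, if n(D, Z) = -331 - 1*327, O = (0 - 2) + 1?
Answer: -94/5705 ≈ -0.016477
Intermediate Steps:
O = -1 (O = -2 + 1 = -1)
x = 3920 + 80*I*√131 (x = (495 - 415)*(49 + √(-2*(-1) - 133)) = 80*(49 + √(2 - 133)) = 80*(49 + √(-131)) = 80*(49 + I*√131) = 3920 + 80*I*√131 ≈ 3920.0 + 915.64*I)
n(D, Z) = -658 (n(D, Z) = -331 - 327 = -658)
n(20, x)/39935 = -658/39935 = -658*1/39935 = -94/5705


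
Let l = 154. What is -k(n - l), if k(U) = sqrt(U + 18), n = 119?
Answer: -I*sqrt(17) ≈ -4.1231*I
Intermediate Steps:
k(U) = sqrt(18 + U)
-k(n - l) = -sqrt(18 + (119 - 1*154)) = -sqrt(18 + (119 - 154)) = -sqrt(18 - 35) = -sqrt(-17) = -I*sqrt(17)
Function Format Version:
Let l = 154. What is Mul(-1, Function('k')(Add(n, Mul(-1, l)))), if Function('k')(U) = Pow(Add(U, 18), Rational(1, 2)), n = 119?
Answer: Mul(-1, I, Pow(17, Rational(1, 2))) ≈ Mul(-4.1231, I)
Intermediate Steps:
Function('k')(U) = Pow(Add(18, U), Rational(1, 2))
Mul(-1, Function('k')(Add(n, Mul(-1, l)))) = Mul(-1, Pow(Add(18, Add(119, Mul(-1, 154))), Rational(1, 2))) = Mul(-1, Pow(Add(18, Add(119, -154)), Rational(1, 2))) = Mul(-1, Pow(Add(18, -35), Rational(1, 2))) = Mul(-1, Pow(-17, Rational(1, 2))) = Mul(-1, Mul(I, Pow(17, Rational(1, 2)))) = Mul(-1, I, Pow(17, Rational(1, 2)))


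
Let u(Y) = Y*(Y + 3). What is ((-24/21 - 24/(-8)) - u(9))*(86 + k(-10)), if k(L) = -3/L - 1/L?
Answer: -320976/35 ≈ -9170.8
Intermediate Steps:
k(L) = -4/L
u(Y) = Y*(3 + Y)
((-24/21 - 24/(-8)) - u(9))*(86 + k(-10)) = ((-24/21 - 24/(-8)) - 9*(3 + 9))*(86 - 4/(-10)) = ((-24*1/21 - 24*(-⅛)) - 9*12)*(86 - 4*(-⅒)) = ((-8/7 + 3) - 1*108)*(86 + ⅖) = (13/7 - 108)*(432/5) = -743/7*432/5 = -320976/35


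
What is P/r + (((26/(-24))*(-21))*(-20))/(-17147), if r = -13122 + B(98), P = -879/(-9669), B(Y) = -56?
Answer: 5072211/191199602 ≈ 0.026528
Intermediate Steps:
P = 1/11 (P = -879*(-1/9669) = 1/11 ≈ 0.090909)
r = -13178 (r = -13122 - 56 = -13178)
P/r + (((26/(-24))*(-21))*(-20))/(-17147) = (1/11)/(-13178) + (((26/(-24))*(-21))*(-20))/(-17147) = (1/11)*(-1/13178) + (((26*(-1/24))*(-21))*(-20))*(-1/17147) = -1/144958 + (-13/12*(-21)*(-20))*(-1/17147) = -1/144958 + ((91/4)*(-20))*(-1/17147) = -1/144958 - 455*(-1/17147) = -1/144958 + 35/1319 = 5072211/191199602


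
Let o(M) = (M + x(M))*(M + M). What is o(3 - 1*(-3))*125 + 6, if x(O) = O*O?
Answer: 63006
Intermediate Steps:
x(O) = O**2
o(M) = 2*M*(M + M**2) (o(M) = (M + M**2)*(M + M) = (M + M**2)*(2*M) = 2*M*(M + M**2))
o(3 - 1*(-3))*125 + 6 = (2*(3 - 1*(-3))**2*(1 + (3 - 1*(-3))))*125 + 6 = (2*(3 + 3)**2*(1 + (3 + 3)))*125 + 6 = (2*6**2*(1 + 6))*125 + 6 = (2*36*7)*125 + 6 = 504*125 + 6 = 63000 + 6 = 63006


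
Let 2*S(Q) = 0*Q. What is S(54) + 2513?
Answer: 2513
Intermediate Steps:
S(Q) = 0 (S(Q) = (0*Q)/2 = (½)*0 = 0)
S(54) + 2513 = 0 + 2513 = 2513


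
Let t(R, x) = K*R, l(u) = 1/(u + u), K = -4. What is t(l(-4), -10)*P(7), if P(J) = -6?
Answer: -3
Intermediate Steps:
l(u) = 1/(2*u)
t(R, x) = -4*R
t(l(-4), -10)*P(7) = -2/(-4)*(-6) = -2*(-1)/4*(-6) = -4*(-⅛)*(-6) = (½)*(-6) = -3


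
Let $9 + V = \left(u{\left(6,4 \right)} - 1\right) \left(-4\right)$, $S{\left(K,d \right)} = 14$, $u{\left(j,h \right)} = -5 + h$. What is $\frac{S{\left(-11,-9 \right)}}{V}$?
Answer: $-14$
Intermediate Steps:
$V = -1$ ($V = -9 + \left(\left(-5 + 4\right) - 1\right) \left(-4\right) = -9 + \left(-1 - 1\right) \left(-4\right) = -9 - -8 = -9 + 8 = -1$)
$\frac{S{\left(-11,-9 \right)}}{V} = \frac{14}{-1} = 14 \left(-1\right) = -14$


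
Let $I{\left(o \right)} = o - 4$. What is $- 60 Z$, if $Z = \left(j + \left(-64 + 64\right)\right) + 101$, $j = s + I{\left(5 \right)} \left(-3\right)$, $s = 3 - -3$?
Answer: $-6240$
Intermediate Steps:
$I{\left(o \right)} = -4 + o$
$s = 6$ ($s = 3 + 3 = 6$)
$j = 3$ ($j = 6 + \left(-4 + 5\right) \left(-3\right) = 6 + 1 \left(-3\right) = 6 - 3 = 3$)
$Z = 104$ ($Z = \left(3 + \left(-64 + 64\right)\right) + 101 = \left(3 + 0\right) + 101 = 3 + 101 = 104$)
$- 60 Z = \left(-60\right) 104 = -6240$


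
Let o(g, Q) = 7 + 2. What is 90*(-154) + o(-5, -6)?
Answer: -13851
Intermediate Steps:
o(g, Q) = 9
90*(-154) + o(-5, -6) = 90*(-154) + 9 = -13860 + 9 = -13851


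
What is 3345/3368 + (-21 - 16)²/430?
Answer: 3024571/724120 ≈ 4.1769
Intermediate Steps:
3345/3368 + (-21 - 16)²/430 = 3345*(1/3368) + (-37)²*(1/430) = 3345/3368 + 1369*(1/430) = 3345/3368 + 1369/430 = 3024571/724120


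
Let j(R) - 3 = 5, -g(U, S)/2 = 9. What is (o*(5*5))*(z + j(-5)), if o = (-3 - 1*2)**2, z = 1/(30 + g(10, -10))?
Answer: 60625/12 ≈ 5052.1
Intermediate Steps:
g(U, S) = -18 (g(U, S) = -2*9 = -18)
j(R) = 8 (j(R) = 3 + 5 = 8)
z = 1/12 (z = 1/(30 - 18) = 1/12 ≈ 0.083333)
o = 25 (o = (-3 - 2)**2 = (-5)**2 = 25)
(o*(5*5))*(z + j(-5)) = (25*(5*5))*(1/12 + 8) = (25*25)*(97/12) = 625*(97/12) = 60625/12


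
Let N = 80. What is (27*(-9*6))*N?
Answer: -116640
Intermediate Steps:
(27*(-9*6))*N = (27*(-9*6))*80 = (27*(-54))*80 = -1458*80 = -116640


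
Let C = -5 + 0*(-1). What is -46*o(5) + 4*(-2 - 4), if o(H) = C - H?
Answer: 436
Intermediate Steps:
C = -5 (C = -5 + 0 = -5)
o(H) = -5 - H
-46*o(5) + 4*(-2 - 4) = -46*(-5 - 1*5) + 4*(-2 - 4) = -46*(-5 - 5) + 4*(-6) = -46*(-10) - 24 = 460 - 24 = 436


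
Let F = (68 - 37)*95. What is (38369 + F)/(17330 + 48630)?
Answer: 20657/32980 ≈ 0.62635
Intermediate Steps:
F = 2945 (F = 31*95 = 2945)
(38369 + F)/(17330 + 48630) = (38369 + 2945)/(17330 + 48630) = 41314/65960 = 41314*(1/65960) = 20657/32980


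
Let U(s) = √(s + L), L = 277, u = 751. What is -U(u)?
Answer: -2*√257 ≈ -32.062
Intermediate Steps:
U(s) = √(277 + s) (U(s) = √(s + 277) = √(277 + s))
-U(u) = -√(277 + 751) = -√1028 = -2*√257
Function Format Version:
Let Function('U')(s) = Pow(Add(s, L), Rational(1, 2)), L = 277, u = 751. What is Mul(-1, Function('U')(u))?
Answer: Mul(-2, Pow(257, Rational(1, 2))) ≈ -32.062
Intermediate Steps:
Function('U')(s) = Pow(Add(277, s), Rational(1, 2)) (Function('U')(s) = Pow(Add(s, 277), Rational(1, 2)) = Pow(Add(277, s), Rational(1, 2)))
Mul(-1, Function('U')(u)) = Mul(-1, Pow(Add(277, 751), Rational(1, 2))) = Mul(-1, Pow(1028, Rational(1, 2))) = Mul(-1, Mul(2, Pow(257, Rational(1, 2)))) = Mul(-2, Pow(257, Rational(1, 2)))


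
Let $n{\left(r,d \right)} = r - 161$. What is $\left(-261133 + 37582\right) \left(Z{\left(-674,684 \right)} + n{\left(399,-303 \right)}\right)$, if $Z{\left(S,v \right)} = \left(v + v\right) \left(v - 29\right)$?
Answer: $-200363843178$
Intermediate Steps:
$n{\left(r,d \right)} = -161 + r$
$Z{\left(S,v \right)} = 2 v \left(-29 + v\right)$
$\left(-261133 + 37582\right) \left(Z{\left(-674,684 \right)} + n{\left(399,-303 \right)}\right) = \left(-261133 + 37582\right) \left(2 \cdot 684 \left(-29 + 684\right) + \left(-161 + 399\right)\right) = - 223551 \left(2 \cdot 684 \cdot 655 + 238\right) = - 223551 \left(896040 + 238\right) = \left(-223551\right) 896278 = -200363843178$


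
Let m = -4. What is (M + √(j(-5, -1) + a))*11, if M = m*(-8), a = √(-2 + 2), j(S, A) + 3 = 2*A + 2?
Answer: 352 + 11*I*√3 ≈ 352.0 + 19.053*I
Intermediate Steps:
j(S, A) = -1 + 2*A (j(S, A) = -3 + (2*A + 2) = -3 + (2 + 2*A) = -1 + 2*A)
a = 0 (a = √0 = 0)
M = 32 (M = -4*(-8) = 32)
(M + √(j(-5, -1) + a))*11 = (32 + √((-1 + 2*(-1)) + 0))*11 = (32 + √((-1 - 2) + 0))*11 = (32 + √(-3 + 0))*11 = (32 + √(-3))*11 = (32 + I*√3)*11 = 352 + 11*I*√3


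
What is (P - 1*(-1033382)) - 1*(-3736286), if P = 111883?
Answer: 4881551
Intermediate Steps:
(P - 1*(-1033382)) - 1*(-3736286) = (111883 - 1*(-1033382)) - 1*(-3736286) = (111883 + 1033382) + 3736286 = 1145265 + 3736286 = 4881551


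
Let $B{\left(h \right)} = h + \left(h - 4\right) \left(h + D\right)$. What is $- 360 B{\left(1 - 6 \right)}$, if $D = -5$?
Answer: $-30600$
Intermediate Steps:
$B{\left(h \right)} = h + \left(-5 + h\right) \left(-4 + h\right)$ ($B{\left(h \right)} = h + \left(h - 4\right) \left(h - 5\right) = h + \left(-4 + h\right) \left(-5 + h\right) = h + \left(-5 + h\right) \left(-4 + h\right)$)
$- 360 B{\left(1 - 6 \right)} = - 360 \left(20 + \left(1 - 6\right)^{2} - 8 \left(1 - 6\right)\right) = - 360 \left(20 + \left(-5\right)^{2} - -40\right) = - 360 \left(20 + 25 + 40\right) = \left(-360\right) 85 = -30600$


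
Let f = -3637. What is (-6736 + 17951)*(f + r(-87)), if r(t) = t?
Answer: -41764660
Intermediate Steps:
(-6736 + 17951)*(f + r(-87)) = (-6736 + 17951)*(-3637 - 87) = 11215*(-3724) = -41764660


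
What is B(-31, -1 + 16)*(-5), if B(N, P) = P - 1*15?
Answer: 0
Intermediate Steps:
B(N, P) = -15 + P (B(N, P) = P - 15 = -15 + P)
B(-31, -1 + 16)*(-5) = (-15 + (-1 + 16))*(-5) = (-15 + 15)*(-5) = 0*(-5) = 0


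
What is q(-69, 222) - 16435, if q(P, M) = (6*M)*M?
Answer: 279269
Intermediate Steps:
q(P, M) = 6*M²
q(-69, 222) - 16435 = 6*222² - 16435 = 6*49284 - 16435 = 295704 - 16435 = 279269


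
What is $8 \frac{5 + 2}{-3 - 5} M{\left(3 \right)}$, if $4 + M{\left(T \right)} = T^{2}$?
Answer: $-35$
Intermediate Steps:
$M{\left(T \right)} = -4 + T^{2}$
$8 \frac{5 + 2}{-3 - 5} M{\left(3 \right)} = 8 \frac{5 + 2}{-3 - 5} \left(-4 + 3^{2}\right) = 8 \frac{7}{-8} \left(-4 + 9\right) = 8 \cdot 7 \left(- \frac{1}{8}\right) 5 = 8 \left(- \frac{7}{8}\right) 5 = \left(-7\right) 5 = -35$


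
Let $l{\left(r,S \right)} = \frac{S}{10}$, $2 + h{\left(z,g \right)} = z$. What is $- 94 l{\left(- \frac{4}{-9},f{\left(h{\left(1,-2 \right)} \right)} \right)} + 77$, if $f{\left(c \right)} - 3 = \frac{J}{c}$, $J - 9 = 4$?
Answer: $171$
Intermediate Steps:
$h{\left(z,g \right)} = -2 + z$
$J = 13$ ($J = 9 + 4 = 13$)
$f{\left(c \right)} = 3 + \frac{13}{c}$
$l{\left(r,S \right)} = \frac{S}{10}$ ($l{\left(r,S \right)} = S \frac{1}{10} = \frac{S}{10}$)
$- 94 l{\left(- \frac{4}{-9},f{\left(h{\left(1,-2 \right)} \right)} \right)} + 77 = - 94 \frac{3 + \frac{13}{-2 + 1}}{10} + 77 = - 94 \frac{3 + \frac{13}{-1}}{10} + 77 = - 94 \frac{3 + 13 \left(-1\right)}{10} + 77 = - 94 \frac{3 - 13}{10} + 77 = - 94 \cdot \frac{1}{10} \left(-10\right) + 77 = \left(-94\right) \left(-1\right) + 77 = 94 + 77 = 171$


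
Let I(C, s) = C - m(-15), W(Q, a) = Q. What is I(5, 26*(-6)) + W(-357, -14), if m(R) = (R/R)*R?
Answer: -337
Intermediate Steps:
m(R) = R (m(R) = 1*R = R)
I(C, s) = 15 + C (I(C, s) = C - 1*(-15) = C + 15 = 15 + C)
I(5, 26*(-6)) + W(-357, -14) = (15 + 5) - 357 = 20 - 357 = -337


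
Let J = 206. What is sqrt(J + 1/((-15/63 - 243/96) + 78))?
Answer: sqrt(526530426110)/50555 ≈ 14.353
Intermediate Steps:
sqrt(J + 1/((-15/63 - 243/96) + 78)) = sqrt(206 + 1/((-15/63 - 243/96) + 78)) = sqrt(206 + 1/((-15*1/63 - 243*1/96) + 78)) = sqrt(206 + 1/((-5/21 - 81/32) + 78)) = sqrt(206 + 1/(-1861/672 + 78)) = sqrt(206 + 1/(50555/672)) = sqrt(206 + 672/50555) = sqrt(10415002/50555) = sqrt(526530426110)/50555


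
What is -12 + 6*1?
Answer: -6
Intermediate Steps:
-12 + 6*1 = -12 + 6 = -6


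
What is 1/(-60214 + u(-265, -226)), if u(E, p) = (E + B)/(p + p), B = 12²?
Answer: -452/27216607 ≈ -1.6608e-5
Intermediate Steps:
B = 144
u(E, p) = (144 + E)/(2*p) (u(E, p) = (E + 144)/(p + p) = (144 + E)/((2*p)) = (144 + E)*(1/(2*p)) = (144 + E)/(2*p))
1/(-60214 + u(-265, -226)) = 1/(-60214 + (½)*(144 - 265)/(-226)) = 1/(-60214 + (½)*(-1/226)*(-121)) = 1/(-60214 + 121/452) = 1/(-27216607/452) = -452/27216607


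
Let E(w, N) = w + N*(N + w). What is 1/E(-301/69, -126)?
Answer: 69/1133069 ≈ 6.0897e-5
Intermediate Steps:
1/E(-301/69, -126) = 1/(-301/69 + (-126)**2 - (-37926)/69) = 1/(-301*1/69 + 15876 - (-37926)/69) = 1/(-301/69 + 15876 - 126*(-301/69)) = 1/(-301/69 + 15876 + 12642/23) = 1/(1133069/69) = 69/1133069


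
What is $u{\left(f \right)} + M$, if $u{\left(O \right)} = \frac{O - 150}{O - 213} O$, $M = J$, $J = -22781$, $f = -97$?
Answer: $- \frac{7086069}{310} \approx -22858.0$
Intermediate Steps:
$M = -22781$
$u{\left(O \right)} = \frac{O \left(-150 + O\right)}{-213 + O}$ ($u{\left(O \right)} = \frac{-150 + O}{-213 + O} O = \frac{O \left(-150 + O\right)}{-213 + O}$)
$u{\left(f \right)} + M = - \frac{97 \left(-150 - 97\right)}{-213 - 97} - 22781 = \left(-97\right) \frac{1}{-310} \left(-247\right) - 22781 = \left(-97\right) \left(- \frac{1}{310}\right) \left(-247\right) - 22781 = - \frac{23959}{310} - 22781 = - \frac{7086069}{310}$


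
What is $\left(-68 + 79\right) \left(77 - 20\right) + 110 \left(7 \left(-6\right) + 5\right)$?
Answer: $-3443$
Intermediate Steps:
$\left(-68 + 79\right) \left(77 - 20\right) + 110 \left(7 \left(-6\right) + 5\right) = 11 \cdot 57 + 110 \left(-42 + 5\right) = 627 + 110 \left(-37\right) = 627 - 4070 = -3443$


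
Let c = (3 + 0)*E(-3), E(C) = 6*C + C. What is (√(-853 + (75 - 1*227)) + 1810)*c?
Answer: -114030 - 63*I*√1005 ≈ -1.1403e+5 - 1997.2*I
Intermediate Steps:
E(C) = 7*C
c = -63 (c = (3 + 0)*(7*(-3)) = 3*(-21) = -63)
(√(-853 + (75 - 1*227)) + 1810)*c = (√(-853 + (75 - 1*227)) + 1810)*(-63) = (√(-853 + (75 - 227)) + 1810)*(-63) = (√(-853 - 152) + 1810)*(-63) = (√(-1005) + 1810)*(-63) = (I*√1005 + 1810)*(-63) = (1810 + I*√1005)*(-63) = -114030 - 63*I*√1005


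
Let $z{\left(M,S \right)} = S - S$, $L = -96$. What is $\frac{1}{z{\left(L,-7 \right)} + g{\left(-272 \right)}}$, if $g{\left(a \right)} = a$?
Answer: $- \frac{1}{272} \approx -0.0036765$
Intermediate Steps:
$z{\left(M,S \right)} = 0$
$\frac{1}{z{\left(L,-7 \right)} + g{\left(-272 \right)}} = \frac{1}{0 - 272} = \frac{1}{-272} = - \frac{1}{272}$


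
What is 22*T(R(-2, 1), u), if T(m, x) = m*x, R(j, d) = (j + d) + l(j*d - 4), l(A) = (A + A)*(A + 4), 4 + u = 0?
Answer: -2024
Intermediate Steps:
u = -4 (u = -4 + 0 = -4)
l(A) = 2*A*(4 + A) (l(A) = (2*A)*(4 + A) = 2*A*(4 + A))
R(j, d) = d + j + 2*d*j*(-4 + d*j) (R(j, d) = (j + d) + 2*(j*d - 4)*(4 + (j*d - 4)) = (d + j) + 2*(d*j - 4)*(4 + (d*j - 4)) = (d + j) + 2*(-4 + d*j)*(4 + (-4 + d*j)) = (d + j) + 2*(-4 + d*j)*(d*j) = (d + j) + 2*d*j*(-4 + d*j) = d + j + 2*d*j*(-4 + d*j))
22*T(R(-2, 1), u) = 22*((1 - 2 + 2*1*(-2)*(-4 + 1*(-2)))*(-4)) = 22*((1 - 2 + 2*1*(-2)*(-4 - 2))*(-4)) = 22*((1 - 2 + 2*1*(-2)*(-6))*(-4)) = 22*((1 - 2 + 24)*(-4)) = 22*(23*(-4)) = 22*(-92) = -2024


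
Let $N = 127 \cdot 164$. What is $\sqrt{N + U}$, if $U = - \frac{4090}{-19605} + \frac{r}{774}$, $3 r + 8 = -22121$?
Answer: $\frac{\sqrt{21305231348843046}}{1011618} \approx 144.29$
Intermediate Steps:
$r = - \frac{22129}{3}$ ($r = - \frac{8}{3} + \frac{1}{3} \left(-22121\right) = - \frac{8}{3} - \frac{22121}{3} = - \frac{22129}{3} \approx -7376.3$)
$N = 20828$
$U = - \frac{28289471}{3034854}$ ($U = - \frac{4090}{-19605} - \frac{22129}{3 \cdot 774} = \left(-4090\right) \left(- \frac{1}{19605}\right) - \frac{22129}{2322} = \frac{818}{3921} - \frac{22129}{2322} = - \frac{28289471}{3034854} \approx -9.3215$)
$\sqrt{N + U} = \sqrt{20828 - \frac{28289471}{3034854}} = \sqrt{\frac{63181649641}{3034854}} = \frac{\sqrt{21305231348843046}}{1011618}$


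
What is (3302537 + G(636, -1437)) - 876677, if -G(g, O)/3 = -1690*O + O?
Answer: -4855419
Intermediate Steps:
G(g, O) = 5067*O (G(g, O) = -3*(-1690*O + O) = -(-5067)*O = 5067*O)
(3302537 + G(636, -1437)) - 876677 = (3302537 + 5067*(-1437)) - 876677 = (3302537 - 7281279) - 876677 = -3978742 - 876677 = -4855419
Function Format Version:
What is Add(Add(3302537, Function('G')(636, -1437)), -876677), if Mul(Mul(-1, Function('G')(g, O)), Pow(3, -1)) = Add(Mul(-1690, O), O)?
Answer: -4855419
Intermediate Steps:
Function('G')(g, O) = Mul(5067, O) (Function('G')(g, O) = Mul(-3, Add(Mul(-1690, O), O)) = Mul(-3, Mul(-1689, O)) = Mul(5067, O))
Add(Add(3302537, Function('G')(636, -1437)), -876677) = Add(Add(3302537, Mul(5067, -1437)), -876677) = Add(Add(3302537, -7281279), -876677) = Add(-3978742, -876677) = -4855419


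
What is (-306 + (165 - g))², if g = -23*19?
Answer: 87616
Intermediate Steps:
g = -437
(-306 + (165 - g))² = (-306 + (165 - 1*(-437)))² = (-306 + (165 + 437))² = (-306 + 602)² = 296² = 87616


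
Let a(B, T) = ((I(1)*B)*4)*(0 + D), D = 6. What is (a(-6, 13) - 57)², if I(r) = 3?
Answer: 239121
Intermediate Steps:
a(B, T) = 72*B (a(B, T) = ((3*B)*4)*(0 + 6) = (12*B)*6 = 72*B)
(a(-6, 13) - 57)² = (72*(-6) - 57)² = (-432 - 57)² = (-489)² = 239121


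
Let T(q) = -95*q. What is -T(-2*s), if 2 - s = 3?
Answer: 190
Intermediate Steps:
s = -1 (s = 2 - 1*3 = 2 - 3 = -1)
-T(-2*s) = -(-95)*(-2*(-1)) = -(-95)*2 = -1*(-190) = 190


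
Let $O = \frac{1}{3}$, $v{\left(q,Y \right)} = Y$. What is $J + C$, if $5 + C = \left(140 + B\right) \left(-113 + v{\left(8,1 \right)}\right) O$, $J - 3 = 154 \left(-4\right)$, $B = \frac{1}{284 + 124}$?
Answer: $- \frac{894248}{153} \approx -5844.8$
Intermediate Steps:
$B = \frac{1}{408} \approx 0.002451$
$O = \frac{1}{3} \approx 0.33333$
$J = -613$ ($J = 3 + 154 \left(-4\right) = 3 - 616 = -613$)
$C = - \frac{800459}{153}$ ($C = -5 + \left(140 + \frac{1}{408}\right) \left(-113 + 1\right) \frac{1}{3} = -5 + \frac{57121}{408} \left(-112\right) \frac{1}{3} = -5 - \frac{799694}{153} = - \frac{800459}{153} \approx -5231.8$)
$J + C = -613 - \frac{800459}{153} = - \frac{894248}{153}$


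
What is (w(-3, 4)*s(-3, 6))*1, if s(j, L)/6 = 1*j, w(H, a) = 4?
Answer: -72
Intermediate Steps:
s(j, L) = 6*j (s(j, L) = 6*(1*j) = 6*j)
(w(-3, 4)*s(-3, 6))*1 = (4*(6*(-3)))*1 = (4*(-18))*1 = -72*1 = -72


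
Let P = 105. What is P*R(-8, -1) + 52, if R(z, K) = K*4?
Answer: -368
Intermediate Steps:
R(z, K) = 4*K
P*R(-8, -1) + 52 = 105*(4*(-1)) + 52 = 105*(-4) + 52 = -420 + 52 = -368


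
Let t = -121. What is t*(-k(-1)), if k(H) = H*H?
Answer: 121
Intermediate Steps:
k(H) = H**2
t*(-k(-1)) = -(-121)*(-1)**2 = -(-121) = -121*(-1) = 121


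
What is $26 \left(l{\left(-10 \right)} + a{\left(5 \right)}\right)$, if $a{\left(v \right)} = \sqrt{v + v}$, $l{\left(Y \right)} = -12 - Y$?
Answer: $-52 + 26 \sqrt{10} \approx 30.219$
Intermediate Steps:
$a{\left(v \right)} = \sqrt{2} \sqrt{v}$ ($a{\left(v \right)} = \sqrt{2 v} = \sqrt{2} \sqrt{v}$)
$26 \left(l{\left(-10 \right)} + a{\left(5 \right)}\right) = 26 \left(\left(-12 - -10\right) + \sqrt{2} \sqrt{5}\right) = 26 \left(\left(-12 + 10\right) + \sqrt{10}\right) = 26 \left(-2 + \sqrt{10}\right) = -52 + 26 \sqrt{10}$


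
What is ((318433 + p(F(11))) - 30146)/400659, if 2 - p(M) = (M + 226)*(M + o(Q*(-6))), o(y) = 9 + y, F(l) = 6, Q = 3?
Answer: 288985/400659 ≈ 0.72127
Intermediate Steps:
p(M) = 2 - (-9 + M)*(226 + M) (p(M) = 2 - (M + 226)*(M + (9 + 3*(-6))) = 2 - (226 + M)*(M + (9 - 18)) = 2 - (226 + M)*(M - 9) = 2 - (226 + M)*(-9 + M) = 2 - (-9 + M)*(226 + M))
((318433 + p(F(11))) - 30146)/400659 = ((318433 + (2036 - 1*6**2 - 217*6)) - 30146)/400659 = ((318433 + (2036 - 1*36 - 1302)) - 30146)*(1/400659) = ((318433 + (2036 - 36 - 1302)) - 30146)*(1/400659) = ((318433 + 698) - 30146)*(1/400659) = (319131 - 30146)*(1/400659) = 288985*(1/400659) = 288985/400659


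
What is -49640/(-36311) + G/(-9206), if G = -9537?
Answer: 803283847/334279066 ≈ 2.4030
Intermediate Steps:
-49640/(-36311) + G/(-9206) = -49640/(-36311) - 9537/(-9206) = -49640*(-1/36311) - 9537*(-1/9206) = 49640/36311 + 9537/9206 = 803283847/334279066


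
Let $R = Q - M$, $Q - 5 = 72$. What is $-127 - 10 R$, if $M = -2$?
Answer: $-917$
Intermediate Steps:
$Q = 77$ ($Q = 5 + 72 = 77$)
$R = 79$ ($R = 77 - -2 = 77 + 2 = 79$)
$-127 - 10 R = -127 - 790 = -917$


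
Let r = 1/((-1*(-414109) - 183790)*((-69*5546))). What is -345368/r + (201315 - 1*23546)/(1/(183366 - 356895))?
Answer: 30439700689219407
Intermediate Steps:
r = -1/88137093006 (r = 1/((414109 - 183790)*(-382674)) = -1/382674/230319 = (1/230319)*(-1/382674) = -1/88137093006 ≈ -1.1346e-11)
-345368/r + (201315 - 1*23546)/(1/(183366 - 356895)) = -345368/(-1/88137093006) + (201315 - 1*23546)/(1/(183366 - 356895)) = -345368*(-88137093006) + (201315 - 23546)/(1/(-173529)) = 30439731537296208 + 177769/(-1/173529) = 30439731537296208 + 177769*(-173529) = 30439731537296208 - 30848076801 = 30439700689219407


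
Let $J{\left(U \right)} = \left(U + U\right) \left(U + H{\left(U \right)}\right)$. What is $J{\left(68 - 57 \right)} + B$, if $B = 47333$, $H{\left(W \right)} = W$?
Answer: $47817$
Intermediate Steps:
$J{\left(U \right)} = 4 U^{2}$ ($J{\left(U \right)} = \left(U + U\right) \left(U + U\right) = 2 U 2 U = 4 U^{2}$)
$J{\left(68 - 57 \right)} + B = 4 \left(68 - 57\right)^{2} + 47333 = 4 \cdot 11^{2} + 47333 = 4 \cdot 121 + 47333 = 484 + 47333 = 47817$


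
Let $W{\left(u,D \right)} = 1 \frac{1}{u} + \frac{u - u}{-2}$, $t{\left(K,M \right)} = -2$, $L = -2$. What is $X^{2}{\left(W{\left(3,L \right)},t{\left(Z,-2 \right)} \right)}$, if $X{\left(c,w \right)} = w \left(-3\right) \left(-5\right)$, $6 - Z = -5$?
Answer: $900$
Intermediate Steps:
$Z = 11$ ($Z = 6 - -5 = 6 + 5 = 11$)
$W{\left(u,D \right)} = \frac{1}{u}$ ($W{\left(u,D \right)} = \frac{1}{u} + 0 \left(- \frac{1}{2}\right) = \frac{1}{u} + 0 = \frac{1}{u}$)
$X{\left(c,w \right)} = 15 w$ ($X{\left(c,w \right)} = - 3 w \left(-5\right) = 15 w$)
$X^{2}{\left(W{\left(3,L \right)},t{\left(Z,-2 \right)} \right)} = \left(15 \left(-2\right)\right)^{2} = \left(-30\right)^{2} = 900$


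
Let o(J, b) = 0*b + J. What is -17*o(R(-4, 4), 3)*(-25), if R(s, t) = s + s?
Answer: -3400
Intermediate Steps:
R(s, t) = 2*s
o(J, b) = J (o(J, b) = 0 + J = J)
-17*o(R(-4, 4), 3)*(-25) = -34*(-4)*(-25) = -17*(-8)*(-25) = 136*(-25) = -3400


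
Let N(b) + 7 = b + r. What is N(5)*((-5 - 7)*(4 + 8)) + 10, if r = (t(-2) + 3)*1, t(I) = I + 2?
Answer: -134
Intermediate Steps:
t(I) = 2 + I
r = 3 (r = ((2 - 2) + 3)*1 = (0 + 3)*1 = 3*1 = 3)
N(b) = -4 + b (N(b) = -7 + (b + 3) = -7 + (3 + b) = -4 + b)
N(5)*((-5 - 7)*(4 + 8)) + 10 = (-4 + 5)*((-5 - 7)*(4 + 8)) + 10 = 1*(-12*12) + 10 = 1*(-144) + 10 = -144 + 10 = -134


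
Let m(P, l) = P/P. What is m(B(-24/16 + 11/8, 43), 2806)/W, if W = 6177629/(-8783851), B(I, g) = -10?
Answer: -8783851/6177629 ≈ -1.4219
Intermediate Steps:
W = -6177629/8783851 (W = 6177629*(-1/8783851) = -6177629/8783851 ≈ -0.70329)
m(P, l) = 1
m(B(-24/16 + 11/8, 43), 2806)/W = 1/(-6177629/8783851) = 1*(-8783851/6177629) = -8783851/6177629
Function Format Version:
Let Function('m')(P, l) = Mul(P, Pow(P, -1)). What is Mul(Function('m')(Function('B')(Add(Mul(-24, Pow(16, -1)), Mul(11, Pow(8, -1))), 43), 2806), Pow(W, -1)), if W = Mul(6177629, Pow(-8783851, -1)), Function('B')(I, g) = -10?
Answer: Rational(-8783851, 6177629) ≈ -1.4219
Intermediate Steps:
W = Rational(-6177629, 8783851) (W = Mul(6177629, Rational(-1, 8783851)) = Rational(-6177629, 8783851) ≈ -0.70329)
Function('m')(P, l) = 1
Mul(Function('m')(Function('B')(Add(Mul(-24, Pow(16, -1)), Mul(11, Pow(8, -1))), 43), 2806), Pow(W, -1)) = Mul(1, Pow(Rational(-6177629, 8783851), -1)) = Mul(1, Rational(-8783851, 6177629)) = Rational(-8783851, 6177629)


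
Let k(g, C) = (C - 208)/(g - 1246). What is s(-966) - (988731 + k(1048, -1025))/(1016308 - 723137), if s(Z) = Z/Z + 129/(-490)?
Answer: -2082555807/790095845 ≈ -2.6358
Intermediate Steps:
k(g, C) = (-208 + C)/(-1246 + g)
s(Z) = 361/490 (s(Z) = 1 + 129*(-1/490) = 1 - 129/490 = 361/490)
s(-966) - (988731 + k(1048, -1025))/(1016308 - 723137) = 361/490 - (988731 + (-208 - 1025)/(-1246 + 1048))/(1016308 - 723137) = 361/490 - (988731 - 1233/(-198))/293171 = 361/490 - (988731 - 1/198*(-1233))/293171 = 361/490 - (988731 + 137/22)/293171 = 361/490 - 21752219/(22*293171) = 361/490 - 1*21752219/6449762 = 361/490 - 21752219/6449762 = -2082555807/790095845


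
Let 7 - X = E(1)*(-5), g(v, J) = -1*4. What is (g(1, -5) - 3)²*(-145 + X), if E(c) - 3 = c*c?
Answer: -5782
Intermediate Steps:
g(v, J) = -4
E(c) = 3 + c² (E(c) = 3 + c*c = 3 + c²)
X = 27 (X = 7 - (3 + 1²)*(-5) = 7 - (3 + 1)*(-5) = 7 - 4*(-5) = 7 - 1*(-20) = 7 + 20 = 27)
(g(1, -5) - 3)²*(-145 + X) = (-4 - 3)²*(-145 + 27) = (-7)²*(-118) = 49*(-118) = -5782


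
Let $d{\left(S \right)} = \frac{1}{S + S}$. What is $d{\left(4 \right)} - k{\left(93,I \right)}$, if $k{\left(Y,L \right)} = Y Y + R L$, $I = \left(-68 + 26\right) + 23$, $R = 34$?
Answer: $- \frac{64023}{8} \approx -8002.9$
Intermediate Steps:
$d{\left(S \right)} = \frac{1}{2 S}$
$I = -19$ ($I = -42 + 23 = -19$)
$k{\left(Y,L \right)} = Y^{2} + 34 L$ ($k{\left(Y,L \right)} = Y Y + 34 L = Y^{2} + 34 L$)
$d{\left(4 \right)} - k{\left(93,I \right)} = \frac{1}{2 \cdot 4} - \left(93^{2} + 34 \left(-19\right)\right) = \frac{1}{2} \cdot \frac{1}{4} - \left(8649 - 646\right) = \frac{1}{8} - 8003 = - \frac{64023}{8}$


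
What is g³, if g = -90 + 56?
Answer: -39304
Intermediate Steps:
g = -34
g³ = (-34)³ = -39304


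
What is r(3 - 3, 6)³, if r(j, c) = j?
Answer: 0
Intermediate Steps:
r(3 - 3, 6)³ = (3 - 3)³ = 0³ = 0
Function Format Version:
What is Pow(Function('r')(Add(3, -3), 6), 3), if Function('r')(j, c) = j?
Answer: 0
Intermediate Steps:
Pow(Function('r')(Add(3, -3), 6), 3) = Pow(Add(3, -3), 3) = Pow(0, 3) = 0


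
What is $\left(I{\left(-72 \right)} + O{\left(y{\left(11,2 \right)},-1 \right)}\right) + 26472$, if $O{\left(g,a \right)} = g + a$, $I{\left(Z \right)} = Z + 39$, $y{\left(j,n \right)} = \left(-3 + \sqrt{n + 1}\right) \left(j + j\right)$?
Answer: $26372 + 22 \sqrt{3} \approx 26410.0$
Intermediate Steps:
$y{\left(j,n \right)} = 2 j \left(-3 + \sqrt{1 + n}\right)$ ($y{\left(j,n \right)} = \left(-3 + \sqrt{1 + n}\right) 2 j = 2 j \left(-3 + \sqrt{1 + n}\right)$)
$I{\left(Z \right)} = 39 + Z$
$O{\left(g,a \right)} = a + g$
$\left(I{\left(-72 \right)} + O{\left(y{\left(11,2 \right)},-1 \right)}\right) + 26472 = \left(\left(39 - 72\right) + \left(-1 + 2 \cdot 11 \left(-3 + \sqrt{1 + 2}\right)\right)\right) + 26472 = \left(-33 + \left(-1 + 2 \cdot 11 \left(-3 + \sqrt{3}\right)\right)\right) + 26472 = \left(-33 - \left(67 - 22 \sqrt{3}\right)\right) + 26472 = \left(-100 + 22 \sqrt{3}\right) + 26472 = 26372 + 22 \sqrt{3}$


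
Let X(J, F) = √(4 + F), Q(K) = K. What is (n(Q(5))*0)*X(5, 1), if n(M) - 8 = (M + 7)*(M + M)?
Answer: 0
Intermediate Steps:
n(M) = 8 + 2*M*(7 + M) (n(M) = 8 + (M + 7)*(M + M) = 8 + (7 + M)*(2*M) = 8 + 2*M*(7 + M))
(n(Q(5))*0)*X(5, 1) = ((8 + 2*5² + 14*5)*0)*√(4 + 1) = ((8 + 2*25 + 70)*0)*√5 = ((8 + 50 + 70)*0)*√5 = (128*0)*√5 = 0*√5 = 0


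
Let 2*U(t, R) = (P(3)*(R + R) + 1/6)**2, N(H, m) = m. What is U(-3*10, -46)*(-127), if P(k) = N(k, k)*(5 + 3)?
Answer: -22286342143/72 ≈ -3.0953e+8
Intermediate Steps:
P(k) = 8*k (P(k) = k*(5 + 3) = k*8 = 8*k)
U(t, R) = (1/6 + 48*R)**2/2 (U(t, R) = ((8*3)*(R + R) + 1/6)**2/2 = (24*(2*R) + 1/6)**2/2 = (48*R + 1/6)**2/2 = (1/6 + 48*R)**2/2)
U(-3*10, -46)*(-127) = ((1 + 288*(-46))**2/72)*(-127) = ((1 - 13248)**2/72)*(-127) = ((1/72)*(-13247)**2)*(-127) = ((1/72)*175483009)*(-127) = (175483009/72)*(-127) = -22286342143/72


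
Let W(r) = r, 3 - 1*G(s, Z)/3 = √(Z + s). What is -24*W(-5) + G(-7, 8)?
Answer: 126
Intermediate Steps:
G(s, Z) = 9 - 3*√(Z + s)
-24*W(-5) + G(-7, 8) = -24*(-5) + (9 - 3*√(8 - 7)) = 120 + (9 - 3*√1) = 120 + (9 - 3*1) = 120 + (9 - 3) = 120 + 6 = 126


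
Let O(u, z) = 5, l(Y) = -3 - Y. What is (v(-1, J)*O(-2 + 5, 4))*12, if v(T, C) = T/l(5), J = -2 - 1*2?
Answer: 15/2 ≈ 7.5000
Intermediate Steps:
J = -4 (J = -2 - 2 = -4)
v(T, C) = -T/8 (v(T, C) = T/(-3 - 1*5) = T/(-3 - 5) = T/(-8) = T*(-1/8) = -T/8)
(v(-1, J)*O(-2 + 5, 4))*12 = (-1/8*(-1)*5)*12 = ((1/8)*5)*12 = (5/8)*12 = 15/2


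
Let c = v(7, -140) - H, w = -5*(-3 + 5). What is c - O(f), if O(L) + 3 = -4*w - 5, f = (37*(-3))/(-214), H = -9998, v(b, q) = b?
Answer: 9973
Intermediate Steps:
w = -10 (w = -5*2 = -10)
c = 10005 (c = 7 - 1*(-9998) = 7 + 9998 = 10005)
f = 111/214 (f = -111*(-1/214) = 111/214 ≈ 0.51869)
O(L) = 32 (O(L) = -3 + (-4*(-10) - 5) = -3 + (40 - 5) = -3 + 35 = 32)
c - O(f) = 10005 - 1*32 = 10005 - 32 = 9973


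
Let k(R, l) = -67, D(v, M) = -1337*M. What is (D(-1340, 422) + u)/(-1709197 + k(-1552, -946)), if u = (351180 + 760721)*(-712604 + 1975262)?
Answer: -350987532161/427316 ≈ -8.2138e+5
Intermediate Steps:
u = 1403950692858 (u = 1111901*1262658 = 1403950692858)
(D(-1340, 422) + u)/(-1709197 + k(-1552, -946)) = (-1337*422 + 1403950692858)/(-1709197 - 67) = (-564214 + 1403950692858)/(-1709264) = 1403950128644*(-1/1709264) = -350987532161/427316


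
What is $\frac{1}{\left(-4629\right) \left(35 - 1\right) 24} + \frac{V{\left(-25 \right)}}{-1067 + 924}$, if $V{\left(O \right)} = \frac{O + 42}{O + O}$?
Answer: $\frac{32103169}{13503718800} \approx 0.0023774$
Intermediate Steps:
$V{\left(O \right)} = \frac{42 + O}{2 O}$
$\frac{1}{\left(-4629\right) \left(35 - 1\right) 24} + \frac{V{\left(-25 \right)}}{-1067 + 924} = \frac{1}{\left(-4629\right) \left(35 - 1\right) 24} + \frac{\frac{1}{2} \frac{1}{-25} \left(42 - 25\right)}{-1067 + 924} = - \frac{1}{4629 \cdot 34 \cdot 24} + \frac{\frac{1}{2} \left(- \frac{1}{25}\right) 17}{-143} = - \frac{1}{4629 \cdot 816} - - \frac{17}{7150} = \left(- \frac{1}{4629}\right) \frac{1}{816} + \frac{17}{7150} = - \frac{1}{3777264} + \frac{17}{7150} = \frac{32103169}{13503718800}$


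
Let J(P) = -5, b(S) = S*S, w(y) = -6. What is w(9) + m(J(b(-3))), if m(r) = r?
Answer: -11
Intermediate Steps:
b(S) = S²
w(9) + m(J(b(-3))) = -6 - 5 = -11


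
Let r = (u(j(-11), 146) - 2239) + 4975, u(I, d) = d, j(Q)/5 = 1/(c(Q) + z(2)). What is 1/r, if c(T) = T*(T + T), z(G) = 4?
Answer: 1/2882 ≈ 0.00034698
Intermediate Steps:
c(T) = 2*T² (c(T) = T*(2*T) = 2*T²)
j(Q) = 5/(4 + 2*Q²) (j(Q) = 5/(2*Q² + 4) = 5/(4 + 2*Q²))
r = 2882 (r = (146 - 2239) + 4975 = -2093 + 4975 = 2882)
1/r = 1/2882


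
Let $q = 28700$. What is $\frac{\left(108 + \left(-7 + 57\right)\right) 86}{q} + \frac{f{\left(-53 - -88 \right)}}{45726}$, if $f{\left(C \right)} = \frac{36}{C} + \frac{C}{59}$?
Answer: $\frac{9165228643}{19356958950} \approx 0.47348$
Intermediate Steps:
$f{\left(C \right)} = \frac{36}{C} + \frac{C}{59}$ ($f{\left(C \right)} = \frac{36}{C} + C \frac{1}{59} = \frac{36}{C} + \frac{C}{59}$)
$\frac{\left(108 + \left(-7 + 57\right)\right) 86}{q} + \frac{f{\left(-53 - -88 \right)}}{45726} = \frac{\left(108 + \left(-7 + 57\right)\right) 86}{28700} + \frac{\frac{36}{-53 - -88} + \frac{-53 - -88}{59}}{45726} = \left(108 + 50\right) 86 \cdot \frac{1}{28700} + \left(\frac{36}{-53 + 88} + \frac{-53 + 88}{59}\right) \frac{1}{45726} = 158 \cdot 86 \cdot \frac{1}{28700} + \left(\frac{36}{35} + \frac{1}{59} \cdot 35\right) \frac{1}{45726} = 13588 \cdot \frac{1}{28700} + \left(36 \cdot \frac{1}{35} + \frac{35}{59}\right) \frac{1}{45726} = \frac{3397}{7175} + \left(\frac{36}{35} + \frac{35}{59}\right) \frac{1}{45726} = \frac{3397}{7175} + \frac{3349}{2065} \cdot \frac{1}{45726} = \frac{3397}{7175} + \frac{3349}{94424190} = \frac{9165228643}{19356958950}$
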